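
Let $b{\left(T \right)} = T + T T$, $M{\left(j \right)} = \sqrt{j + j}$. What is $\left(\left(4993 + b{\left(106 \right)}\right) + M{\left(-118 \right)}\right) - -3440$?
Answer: $19775 + 2 i \sqrt{59} \approx 19775.0 + 15.362 i$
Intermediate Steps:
$M{\left(j \right)} = \sqrt{2} \sqrt{j}$ ($M{\left(j \right)} = \sqrt{2 j} = \sqrt{2} \sqrt{j}$)
$b{\left(T \right)} = T + T^{2}$
$\left(\left(4993 + b{\left(106 \right)}\right) + M{\left(-118 \right)}\right) - -3440 = \left(\left(4993 + 106 \left(1 + 106\right)\right) + \sqrt{2} \sqrt{-118}\right) - -3440 = \left(\left(4993 + 106 \cdot 107\right) + \sqrt{2} i \sqrt{118}\right) + 3440 = \left(\left(4993 + 11342\right) + 2 i \sqrt{59}\right) + 3440 = \left(16335 + 2 i \sqrt{59}\right) + 3440 = 19775 + 2 i \sqrt{59}$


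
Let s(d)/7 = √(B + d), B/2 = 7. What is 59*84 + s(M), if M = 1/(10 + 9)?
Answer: 4956 + 7*√5073/19 ≈ 4982.2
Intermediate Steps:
B = 14 (B = 2*7 = 14)
M = 1/19 ≈ 0.052632
s(d) = 7*√(14 + d)
59*84 + s(M) = 59*84 + 7*√(14 + 1/19) = 4956 + 7*√(267/19) = 4956 + 7*(√5073/19) = 4956 + 7*√5073/19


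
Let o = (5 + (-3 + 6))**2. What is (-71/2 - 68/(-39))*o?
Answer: -84256/39 ≈ -2160.4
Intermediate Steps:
o = 64 (o = (5 + 3)**2 = 8**2 = 64)
(-71/2 - 68/(-39))*o = (-71/2 - 68/(-39))*64 = (-71*1/2 - 68*(-1/39))*64 = (-71/2 + 68/39)*64 = -2633/78*64 = -84256/39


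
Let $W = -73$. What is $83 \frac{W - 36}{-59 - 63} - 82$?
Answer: $- \frac{957}{122} \approx -7.8443$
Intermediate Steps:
$83 \frac{W - 36}{-59 - 63} - 82 = 83 \frac{-73 - 36}{-59 - 63} - 82 = 83 \left(- \frac{109}{-122}\right) - 82 = 83 \left(\left(-109\right) \left(- \frac{1}{122}\right)\right) - 82 = 83 \cdot \frac{109}{122} - 82 = \frac{9047}{122} - 82 = - \frac{957}{122}$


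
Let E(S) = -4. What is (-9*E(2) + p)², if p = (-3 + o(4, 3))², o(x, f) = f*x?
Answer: 13689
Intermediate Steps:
p = 81 (p = (-3 + 3*4)² = (-3 + 12)² = 9² = 81)
(-9*E(2) + p)² = (-9*(-4) + 81)² = (36 + 81)² = 117² = 13689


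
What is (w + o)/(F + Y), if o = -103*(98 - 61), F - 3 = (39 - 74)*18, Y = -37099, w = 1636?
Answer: 2175/37726 ≈ 0.057653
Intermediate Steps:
F = -627 (F = 3 + (39 - 74)*18 = 3 - 35*18 = 3 - 630 = -627)
o = -3811 (o = -103*37 = -3811)
(w + o)/(F + Y) = (1636 - 3811)/(-627 - 37099) = -2175/(-37726) = -2175*(-1/37726) = 2175/37726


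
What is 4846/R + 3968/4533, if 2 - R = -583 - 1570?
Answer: 30517958/9768615 ≈ 3.1241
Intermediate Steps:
R = 2155 (R = 2 - (-583 - 1570) = 2 - 1*(-2153) = 2 + 2153 = 2155)
4846/R + 3968/4533 = 4846/2155 + 3968/4533 = 30517958/9768615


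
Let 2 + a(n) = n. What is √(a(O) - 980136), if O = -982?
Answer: 8*I*√15330 ≈ 990.51*I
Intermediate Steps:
a(n) = -2 + n
√(a(O) - 980136) = √((-2 - 982) - 980136) = √(-984 - 980136) = √(-981120) = 8*I*√15330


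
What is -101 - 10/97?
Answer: -9807/97 ≈ -101.10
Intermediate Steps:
-101 - 10/97 = -9807/97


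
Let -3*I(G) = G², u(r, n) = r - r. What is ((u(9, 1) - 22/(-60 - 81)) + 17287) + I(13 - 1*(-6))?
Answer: 2420522/141 ≈ 17167.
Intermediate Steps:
u(r, n) = 0
I(G) = -G²/3
((u(9, 1) - 22/(-60 - 81)) + 17287) + I(13 - 1*(-6)) = ((0 - 22/(-60 - 81)) + 17287) - (13 - 1*(-6))²/3 = ((0 - 22/(-141)) + 17287) - (13 + 6)²/3 = ((0 - 1/141*(-22)) + 17287) - ⅓*19² = ((0 + 22/141) + 17287) - ⅓*361 = (22/141 + 17287) - 361/3 = 2437489/141 - 361/3 = 2420522/141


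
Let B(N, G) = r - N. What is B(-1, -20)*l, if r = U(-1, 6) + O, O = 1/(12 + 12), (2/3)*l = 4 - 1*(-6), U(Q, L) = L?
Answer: 845/8 ≈ 105.63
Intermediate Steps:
l = 15 (l = 3*(4 - 1*(-6))/2 = 3*(4 + 6)/2 = (3/2)*10 = 15)
O = 1/24 ≈ 0.041667
r = 145/24 (r = 6 + 1/24 = 145/24 ≈ 6.0417)
B(N, G) = 145/24 - N
B(-1, -20)*l = (145/24 - 1*(-1))*15 = (145/24 + 1)*15 = (169/24)*15 = 845/8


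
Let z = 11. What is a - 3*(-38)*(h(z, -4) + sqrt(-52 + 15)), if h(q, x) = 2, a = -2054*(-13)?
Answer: 26930 + 114*I*sqrt(37) ≈ 26930.0 + 693.43*I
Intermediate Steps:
a = 26702
a - 3*(-38)*(h(z, -4) + sqrt(-52 + 15)) = 26702 - 3*(-38)*(2 + sqrt(-52 + 15)) = 26702 - (-114)*(2 + sqrt(-37)) = 26702 - (-114)*(2 + I*sqrt(37)) = 26702 - (-228 - 114*I*sqrt(37)) = 26702 + (228 + 114*I*sqrt(37)) = 26930 + 114*I*sqrt(37)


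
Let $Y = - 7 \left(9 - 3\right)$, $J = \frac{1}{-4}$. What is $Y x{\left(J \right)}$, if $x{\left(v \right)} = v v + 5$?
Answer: $- \frac{1701}{8} \approx -212.63$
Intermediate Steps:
$J = - \frac{1}{4} \approx -0.25$
$x{\left(v \right)} = 5 + v^{2}$ ($x{\left(v \right)} = v^{2} + 5 = 5 + v^{2}$)
$Y = -42$ ($Y = \left(-7\right) 6 = -42$)
$Y x{\left(J \right)} = - 42 \left(5 + \left(- \frac{1}{4}\right)^{2}\right) = - 42 \left(5 + \frac{1}{16}\right) = \left(-42\right) \frac{81}{16} = - \frac{1701}{8}$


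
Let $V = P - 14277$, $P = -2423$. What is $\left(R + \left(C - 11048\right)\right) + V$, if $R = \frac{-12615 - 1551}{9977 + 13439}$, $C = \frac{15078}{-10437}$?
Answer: $- \frac{161474097843}{5818876} \approx -27750.0$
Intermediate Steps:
$C = - \frac{718}{497}$ ($C = 15078 \left(- \frac{1}{10437}\right) = - \frac{718}{497} \approx -1.4447$)
$R = - \frac{7083}{11708}$ ($R = - \frac{14166}{23416} = \left(-14166\right) \frac{1}{23416} = - \frac{7083}{11708} \approx -0.60497$)
$V = -16700$ ($V = -2423 - 14277 = -16700$)
$\left(R + \left(C - 11048\right)\right) + V = \left(- \frac{7083}{11708} - \frac{5491574}{497}\right) - 16700 = - \frac{64298868643}{5818876} - 16700 = - \frac{161474097843}{5818876}$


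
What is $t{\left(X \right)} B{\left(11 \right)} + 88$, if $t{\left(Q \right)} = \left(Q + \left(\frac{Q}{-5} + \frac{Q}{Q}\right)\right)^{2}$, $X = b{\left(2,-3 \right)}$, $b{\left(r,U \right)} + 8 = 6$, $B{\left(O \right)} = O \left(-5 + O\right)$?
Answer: $\frac{2794}{25} \approx 111.76$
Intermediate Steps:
$b{\left(r,U \right)} = -2$ ($b{\left(r,U \right)} = -8 + 6 = -2$)
$X = -2$
$t{\left(Q \right)} = \left(1 + \frac{4 Q}{5}\right)^{2}$ ($t{\left(Q \right)} = \left(Q + \left(Q \left(- \frac{1}{5}\right) + 1\right)\right)^{2} = \left(Q - \left(-1 + \frac{Q}{5}\right)\right)^{2} = \left(1 + \frac{4 Q}{5}\right)^{2}$)
$t{\left(X \right)} B{\left(11 \right)} + 88 = \frac{\left(5 + 4 \left(-2\right)\right)^{2}}{25} \cdot 11 \left(-5 + 11\right) + 88 = \frac{\left(5 - 8\right)^{2}}{25} \cdot 11 \cdot 6 + 88 = \frac{\left(-3\right)^{2}}{25} \cdot 66 + 88 = \frac{1}{25} \cdot 9 \cdot 66 + 88 = \frac{9}{25} \cdot 66 + 88 = \frac{594}{25} + 88 = \frac{2794}{25}$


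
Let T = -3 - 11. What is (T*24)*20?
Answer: -6720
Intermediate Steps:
T = -14
(T*24)*20 = -14*24*20 = -336*20 = -6720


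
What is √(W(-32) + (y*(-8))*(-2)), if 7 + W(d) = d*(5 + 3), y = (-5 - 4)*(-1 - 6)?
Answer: √745 ≈ 27.295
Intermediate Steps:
y = 63 (y = -9*(-7) = 63)
W(d) = -7 + 8*d (W(d) = -7 + d*(5 + 3) = -7 + d*8 = -7 + 8*d)
√(W(-32) + (y*(-8))*(-2)) = √((-7 + 8*(-32)) + (63*(-8))*(-2)) = √((-7 - 256) - 504*(-2)) = √(-263 + 1008) = √745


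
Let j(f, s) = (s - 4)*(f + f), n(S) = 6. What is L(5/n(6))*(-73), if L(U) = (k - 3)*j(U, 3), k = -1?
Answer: -1460/3 ≈ -486.67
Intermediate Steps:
j(f, s) = 2*f*(-4 + s) (j(f, s) = (-4 + s)*(2*f) = 2*f*(-4 + s))
L(U) = 8*U (L(U) = (-1 - 3)*(2*U*(-4 + 3)) = -8*U*(-1) = -(-8)*U = 8*U)
L(5/n(6))*(-73) = (8*(5/6))*(-73) = (8*(5*(⅙)))*(-73) = (8*(⅚))*(-73) = (20/3)*(-73) = -1460/3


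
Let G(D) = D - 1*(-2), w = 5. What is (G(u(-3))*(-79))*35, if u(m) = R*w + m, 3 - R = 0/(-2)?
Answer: -38710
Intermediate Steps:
R = 3 (R = 3 - 0/(-2) = 3 - 0*(-1)/2 = 3 - 1*0 = 3 + 0 = 3)
u(m) = 15 + m (u(m) = 3*5 + m = 15 + m)
G(D) = 2 + D (G(D) = D + 2 = 2 + D)
(G(u(-3))*(-79))*35 = ((2 + (15 - 3))*(-79))*35 = ((2 + 12)*(-79))*35 = (14*(-79))*35 = -1106*35 = -38710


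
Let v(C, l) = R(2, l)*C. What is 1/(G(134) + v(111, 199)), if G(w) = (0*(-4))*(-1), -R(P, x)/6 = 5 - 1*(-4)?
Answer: -1/5994 ≈ -0.00016683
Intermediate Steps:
R(P, x) = -54 (R(P, x) = -6*(5 - 1*(-4)) = -6*(5 + 4) = -6*9 = -54)
G(w) = 0 (G(w) = 0*(-1) = 0)
v(C, l) = -54*C
1/(G(134) + v(111, 199)) = 1/(0 - 54*111) = 1/(0 - 5994) = 1/(-5994) = -1/5994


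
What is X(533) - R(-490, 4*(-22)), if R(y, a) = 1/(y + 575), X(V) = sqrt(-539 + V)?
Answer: -1/85 + I*sqrt(6) ≈ -0.011765 + 2.4495*I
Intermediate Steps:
R(y, a) = 1/(575 + y)
X(533) - R(-490, 4*(-22)) = sqrt(-539 + 533) - 1/(575 - 490) = sqrt(-6) - 1/85 = I*sqrt(6) - 1*1/85 = I*sqrt(6) - 1/85 = -1/85 + I*sqrt(6)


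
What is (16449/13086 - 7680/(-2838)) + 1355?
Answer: 2803848049/2063226 ≈ 1359.0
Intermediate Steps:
(16449/13086 - 7680/(-2838)) + 1355 = (16449*(1/13086) - 7680*(-1/2838)) + 1355 = (5483/4362 + 1280/473) + 1355 = 8176819/2063226 + 1355 = 2803848049/2063226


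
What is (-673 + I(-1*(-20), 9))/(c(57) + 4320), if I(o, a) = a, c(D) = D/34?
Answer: -22576/146937 ≈ -0.15364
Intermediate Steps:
c(D) = D/34 (c(D) = D*(1/34) = D/34)
(-673 + I(-1*(-20), 9))/(c(57) + 4320) = (-673 + 9)/((1/34)*57 + 4320) = -664/(57/34 + 4320) = -664/146937/34 = -664*34/146937 = -22576/146937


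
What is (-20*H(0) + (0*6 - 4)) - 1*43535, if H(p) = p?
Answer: -43539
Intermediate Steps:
(-20*H(0) + (0*6 - 4)) - 1*43535 = (-20*0 + (0*6 - 4)) - 1*43535 = (0 + (0 - 4)) - 43535 = (0 - 4) - 43535 = -4 - 43535 = -43539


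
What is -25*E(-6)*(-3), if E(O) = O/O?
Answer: 75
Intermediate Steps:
E(O) = 1
-25*E(-6)*(-3) = -25*1*(-3) = -25*(-3) = 75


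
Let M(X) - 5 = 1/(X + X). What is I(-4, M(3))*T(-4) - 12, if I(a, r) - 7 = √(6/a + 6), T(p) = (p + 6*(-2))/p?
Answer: 16 + 6*√2 ≈ 24.485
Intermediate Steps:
M(X) = 5 + 1/(2*X) (M(X) = 5 + 1/(X + X) = 5 + 1/(2*X))
T(p) = (-12 + p)/p (T(p) = (p - 12)/p = (-12 + p)/p)
I(a, r) = 7 + √(6 + 6/a) (I(a, r) = 7 + √(6/a + 6) = 7 + √(6 + 6/a))
I(-4, M(3))*T(-4) - 12 = (7 + √6*√((1 - 4)/(-4)))*((-12 - 4)/(-4)) - 12 = (7 + √6*√(-¼*(-3)))*(-¼*(-16)) - 12 = (7 + √6*√(¾))*4 - 12 = (7 + √6*(√3/2))*4 - 12 = (7 + 3*√2/2)*4 - 12 = (28 + 6*√2) - 12 = 16 + 6*√2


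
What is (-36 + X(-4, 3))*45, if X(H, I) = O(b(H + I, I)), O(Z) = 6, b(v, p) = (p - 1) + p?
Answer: -1350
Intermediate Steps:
b(v, p) = -1 + 2*p (b(v, p) = (-1 + p) + p = -1 + 2*p)
X(H, I) = 6
(-36 + X(-4, 3))*45 = (-36 + 6)*45 = -30*45 = -1350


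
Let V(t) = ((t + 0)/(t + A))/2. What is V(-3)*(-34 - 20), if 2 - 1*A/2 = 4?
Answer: -81/7 ≈ -11.571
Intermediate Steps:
A = -4 (A = 4 - 2*4 = 4 - 8 = -4)
V(t) = t/(2*(-4 + t)) (V(t) = ((t + 0)/(t - 4))/2 = (t/(-4 + t))*(½) = t/(2*(-4 + t)))
V(-3)*(-34 - 20) = ((½)*(-3)/(-4 - 3))*(-34 - 20) = ((½)*(-3)/(-7))*(-54) = ((½)*(-3)*(-⅐))*(-54) = (3/14)*(-54) = -81/7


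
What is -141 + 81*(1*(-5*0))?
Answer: -141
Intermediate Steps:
-141 + 81*(1*(-5*0)) = -141 + 81*(1*0) = -141 + 81*0 = -141 + 0 = -141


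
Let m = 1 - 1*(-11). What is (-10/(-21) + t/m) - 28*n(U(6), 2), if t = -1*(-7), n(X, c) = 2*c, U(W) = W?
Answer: -9319/84 ≈ -110.94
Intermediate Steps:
t = 7
m = 12 (m = 1 + 11 = 12)
(-10/(-21) + t/m) - 28*n(U(6), 2) = (-10/(-21) + 7/12) - 56*2 = (-10*(-1/21) + 7*(1/12)) - 28*4 = (10/21 + 7/12) - 112 = 89/84 - 112 = -9319/84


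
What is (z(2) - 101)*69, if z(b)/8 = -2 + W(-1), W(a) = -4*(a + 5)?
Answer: -16905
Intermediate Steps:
W(a) = -20 - 4*a (W(a) = -4*(5 + a) = -20 - 4*a)
z(b) = -144 (z(b) = 8*(-2 + (-20 - 4*(-1))) = 8*(-2 + (-20 + 4)) = 8*(-2 - 16) = 8*(-18) = -144)
(z(2) - 101)*69 = (-144 - 101)*69 = -245*69 = -16905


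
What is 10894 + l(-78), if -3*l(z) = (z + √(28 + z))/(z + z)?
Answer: 65363/6 + 5*I*√2/468 ≈ 10894.0 + 0.015109*I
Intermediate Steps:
l(z) = -(z + √(28 + z))/(6*z) (l(z) = -(z + √(28 + z))/(3*(z + z)) = -(z + √(28 + z))/(3*(2*z)) = -(z + √(28 + z))*1/(2*z)/3 = -(z + √(28 + z))/(6*z))
10894 + l(-78) = 10894 + (⅙)*(-1*(-78) - √(28 - 78))/(-78) = 10894 + (⅙)*(-1/78)*(78 - √(-50)) = 10894 + (⅙)*(-1/78)*(78 - 5*I*√2) = 10894 + (-⅙ + 5*I*√2/468) = 65363/6 + 5*I*√2/468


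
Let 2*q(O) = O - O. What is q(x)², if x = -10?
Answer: 0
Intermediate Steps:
q(O) = 0 (q(O) = (O - O)/2 = (½)*0 = 0)
q(x)² = 0² = 0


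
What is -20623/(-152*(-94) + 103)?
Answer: -503/351 ≈ -1.4330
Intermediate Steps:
-20623/(-152*(-94) + 103) = -20623/(14288 + 103) = -20623/14391 = -20623*1/14391 = -503/351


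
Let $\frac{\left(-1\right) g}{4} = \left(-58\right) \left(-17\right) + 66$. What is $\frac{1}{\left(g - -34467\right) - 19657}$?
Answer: $\frac{1}{10602} \approx 9.4322 \cdot 10^{-5}$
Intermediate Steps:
$g = -4208$ ($g = - 4 \left(\left(-58\right) \left(-17\right) + 66\right) = - 4 \left(986 + 66\right) = \left(-4\right) 1052 = -4208$)
$\frac{1}{\left(g - -34467\right) - 19657} = \frac{1}{\left(-4208 - -34467\right) - 19657} = \frac{1}{\left(-4208 + 34467\right) - 19657} = \frac{1}{30259 - 19657} = \frac{1}{10602}$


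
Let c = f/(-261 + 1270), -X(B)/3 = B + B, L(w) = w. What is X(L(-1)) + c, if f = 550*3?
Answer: 7704/1009 ≈ 7.6353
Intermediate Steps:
f = 1650
X(B) = -6*B (X(B) = -3*(B + B) = -6*B)
c = 1650/1009 (c = 1650/(-261 + 1270) = 1650/1009 ≈ 1.6353)
X(L(-1)) + c = -6*(-1) + 1650/1009 = 6 + 1650/1009 = 7704/1009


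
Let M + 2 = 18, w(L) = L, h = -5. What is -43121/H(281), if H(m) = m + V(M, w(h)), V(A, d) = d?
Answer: -43121/276 ≈ -156.24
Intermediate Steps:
M = 16 (M = -2 + 18 = 16)
H(m) = -5 + m (H(m) = m - 5 = -5 + m)
-43121/H(281) = -43121/(-5 + 281) = -43121/276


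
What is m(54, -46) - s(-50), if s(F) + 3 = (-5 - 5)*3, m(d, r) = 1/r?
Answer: 1517/46 ≈ 32.978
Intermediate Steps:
s(F) = -33 (s(F) = -3 + (-5 - 5)*3 = -3 - 10*3 = -3 - 30 = -33)
m(54, -46) - s(-50) = 1/(-46) - 1*(-33) = -1/46 + 33 = 1517/46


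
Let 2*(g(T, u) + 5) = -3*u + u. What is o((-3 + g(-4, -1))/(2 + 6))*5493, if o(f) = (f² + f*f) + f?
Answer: 115353/32 ≈ 3604.8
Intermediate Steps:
g(T, u) = -5 - u (g(T, u) = -5 + (-3*u + u)/2 = -5 + (-2*u)/2 = -5 - u)
o(f) = f + 2*f² (o(f) = (f² + f²) + f = 2*f² + f = f + 2*f²)
o((-3 + g(-4, -1))/(2 + 6))*5493 = (((-3 + (-5 - 1*(-1)))/(2 + 6))*(1 + 2*((-3 + (-5 - 1*(-1)))/(2 + 6))))*5493 = (((-3 + (-5 + 1))/8)*(1 + 2*((-3 + (-5 + 1))/8)))*5493 = (((-3 - 4)*(⅛))*(1 + 2*((-3 - 4)*(⅛))))*5493 = ((-7*⅛)*(1 + 2*(-7*⅛)))*5493 = -7*(1 + 2*(-7/8))/8*5493 = -7*(1 - 7/4)/8*5493 = -7/8*(-¾)*5493 = (21/32)*5493 = 115353/32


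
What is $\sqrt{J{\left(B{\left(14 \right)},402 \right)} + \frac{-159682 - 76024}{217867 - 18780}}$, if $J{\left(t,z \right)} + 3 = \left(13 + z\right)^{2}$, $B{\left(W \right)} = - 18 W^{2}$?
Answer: $\frac{2 \sqrt{34826944686326}}{28441} \approx 415.0$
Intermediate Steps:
$J{\left(t,z \right)} = -3 + \left(13 + z\right)^{2}$
$\sqrt{J{\left(B{\left(14 \right)},402 \right)} + \frac{-159682 - 76024}{217867 - 18780}} = \sqrt{\left(-3 + \left(13 + 402\right)^{2}\right) + \frac{-159682 - 76024}{217867 - 18780}} = \sqrt{\left(-3 + 415^{2}\right) - \frac{235706}{199087}} = \sqrt{\left(-3 + 172225\right) - \frac{235706}{199087}} = \sqrt{172222 - \frac{235706}{199087}} = \sqrt{\frac{34286925608}{199087}} = \frac{2 \sqrt{34826944686326}}{28441}$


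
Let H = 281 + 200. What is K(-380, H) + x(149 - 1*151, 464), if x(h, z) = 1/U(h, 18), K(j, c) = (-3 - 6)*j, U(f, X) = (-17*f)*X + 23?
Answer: 2171701/635 ≈ 3420.0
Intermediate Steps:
U(f, X) = 23 - 17*X*f (U(f, X) = -17*X*f + 23 = 23 - 17*X*f)
H = 481
K(j, c) = -9*j
x(h, z) = 1/(23 - 306*h) (x(h, z) = 1/(23 - 17*18*h) = 1/(23 - 306*h))
K(-380, H) + x(149 - 1*151, 464) = -9*(-380) - 1/(-23 + 306*(149 - 1*151)) = 3420 - 1/(-23 + 306*(149 - 151)) = 3420 - 1/(-23 + 306*(-2)) = 3420 - 1/(-23 - 612) = 3420 - 1/(-635) = 3420 - 1*(-1/635) = 3420 + 1/635 = 2171701/635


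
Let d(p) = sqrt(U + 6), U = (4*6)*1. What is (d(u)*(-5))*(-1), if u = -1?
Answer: 5*sqrt(30) ≈ 27.386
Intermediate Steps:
U = 24 (U = 24*1 = 24)
d(p) = sqrt(30) (d(p) = sqrt(24 + 6) = sqrt(30))
(d(u)*(-5))*(-1) = (sqrt(30)*(-5))*(-1) = -5*sqrt(30)*(-1) = 5*sqrt(30)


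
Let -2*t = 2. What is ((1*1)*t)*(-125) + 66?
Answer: 191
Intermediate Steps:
t = -1 (t = -1/2*2 = -1)
((1*1)*t)*(-125) + 66 = ((1*1)*(-1))*(-125) + 66 = (1*(-1))*(-125) + 66 = -1*(-125) + 66 = 125 + 66 = 191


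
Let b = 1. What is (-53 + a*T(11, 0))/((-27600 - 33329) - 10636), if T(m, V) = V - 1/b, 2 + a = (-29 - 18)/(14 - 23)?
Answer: 506/644085 ≈ 0.00078561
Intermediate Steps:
a = 29/9 (a = -2 + (-29 - 18)/(14 - 23) = -2 - 47/(-9) = -2 - 47*(-⅑) = -2 + 47/9 = 29/9 ≈ 3.2222)
T(m, V) = -1 + V (T(m, V) = V - 1/1 = V - 1*1 = V - 1 = -1 + V)
(-53 + a*T(11, 0))/((-27600 - 33329) - 10636) = (-53 + 29*(-1 + 0)/9)/((-27600 - 33329) - 10636) = (-53 + (29/9)*(-1))/(-60929 - 10636) = (-53 - 29/9)/(-71565) = -506/9*(-1/71565) = 506/644085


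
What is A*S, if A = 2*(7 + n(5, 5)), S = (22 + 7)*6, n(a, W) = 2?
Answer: 3132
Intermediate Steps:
S = 174 (S = 29*6 = 174)
A = 18 (A = 2*(7 + 2) = 2*9 = 18)
A*S = 18*174 = 3132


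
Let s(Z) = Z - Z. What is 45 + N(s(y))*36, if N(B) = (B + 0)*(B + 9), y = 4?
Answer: 45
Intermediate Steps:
s(Z) = 0
N(B) = B*(9 + B)
45 + N(s(y))*36 = 45 + (0*(9 + 0))*36 = 45 + (0*9)*36 = 45 + 0*36 = 45 + 0 = 45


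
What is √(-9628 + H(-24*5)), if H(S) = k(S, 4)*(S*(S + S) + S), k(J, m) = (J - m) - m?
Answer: 2*I*√920167 ≈ 1918.5*I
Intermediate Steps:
k(J, m) = J - 2*m
H(S) = (-8 + S)*(S + 2*S²) (H(S) = (S - 2*4)*(S*(S + S) + S) = (S - 8)*(S*(2*S) + S) = (-8 + S)*(2*S² + S) = (-8 + S)*(S + 2*S²))
√(-9628 + H(-24*5)) = √(-9628 + (-24*5)*(1 + 2*(-24*5))*(-8 - 24*5)) = √(-9628 - 120*(1 + 2*(-120))*(-8 - 120)) = √(-9628 - 120*(1 - 240)*(-128)) = √(-9628 - 120*(-239)*(-128)) = √(-9628 - 3671040) = √(-3680668) = 2*I*√920167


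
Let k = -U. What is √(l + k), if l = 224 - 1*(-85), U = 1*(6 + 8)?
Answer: √295 ≈ 17.176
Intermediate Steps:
U = 14 (U = 1*14 = 14)
l = 309 (l = 224 + 85 = 309)
k = -14 (k = -1*14 = -14)
√(l + k) = √(309 - 14) = √295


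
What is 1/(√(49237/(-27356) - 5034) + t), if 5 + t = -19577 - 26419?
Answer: -1258403356/57887950538697 - 2*I*√942136133099/57887950538697 ≈ -2.1739e-5 - 3.3535e-8*I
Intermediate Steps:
t = -46001 (t = -5 + (-19577 - 26419) = -5 - 45996 = -46001)
1/(√(49237/(-27356) - 5034) + t) = 1/(√(49237/(-27356) - 5034) - 46001) = 1/(√(49237*(-1/27356) - 5034) - 46001) = 1/(√(-49237/27356 - 5034) - 46001) = 1/(√(-137759341/27356) - 46001) = 1/(I*√942136133099/13678 - 46001) = 1/(-46001 + I*√942136133099/13678)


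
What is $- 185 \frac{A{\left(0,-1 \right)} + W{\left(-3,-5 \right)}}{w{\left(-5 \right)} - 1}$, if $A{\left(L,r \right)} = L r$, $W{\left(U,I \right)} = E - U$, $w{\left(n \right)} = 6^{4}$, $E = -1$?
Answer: $- \frac{2}{7} \approx -0.28571$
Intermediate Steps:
$w{\left(n \right)} = 1296$
$W{\left(U,I \right)} = -1 - U$
$- 185 \frac{A{\left(0,-1 \right)} + W{\left(-3,-5 \right)}}{w{\left(-5 \right)} - 1} = - 185 \frac{0 \left(-1\right) - -2}{1296 - 1} = - 185 \frac{0 + \left(-1 + 3\right)}{1295} = - 185 \left(0 + 2\right) \frac{1}{1295} = - 185 \cdot 2 \cdot \frac{1}{1295} = \left(-185\right) \frac{2}{1295} = - \frac{2}{7}$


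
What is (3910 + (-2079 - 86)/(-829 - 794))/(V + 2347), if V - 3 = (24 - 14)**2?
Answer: 1269619/795270 ≈ 1.5965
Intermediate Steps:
V = 103 (V = 3 + (24 - 14)**2 = 3 + 10**2 = 3 + 100 = 103)
(3910 + (-2079 - 86)/(-829 - 794))/(V + 2347) = (3910 + (-2079 - 86)/(-829 - 794))/(103 + 2347) = (3910 - 2165/(-1623))/2450 = (3910 - 2165*(-1/1623))*(1/2450) = (3910 + 2165/1623)*(1/2450) = (6348095/1623)*(1/2450) = 1269619/795270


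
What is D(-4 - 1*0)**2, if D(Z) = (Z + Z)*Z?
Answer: 1024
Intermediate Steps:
D(Z) = 2*Z**2 (D(Z) = (2*Z)*Z = 2*Z**2)
D(-4 - 1*0)**2 = (2*(-4 - 1*0)**2)**2 = (2*(-4 + 0)**2)**2 = (2*(-4)**2)**2 = (2*16)**2 = 32**2 = 1024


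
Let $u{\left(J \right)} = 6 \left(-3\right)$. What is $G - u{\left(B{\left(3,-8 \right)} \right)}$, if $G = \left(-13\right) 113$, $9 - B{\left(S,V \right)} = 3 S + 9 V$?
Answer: $-1451$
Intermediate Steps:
$B{\left(S,V \right)} = 9 - 9 V - 3 S$ ($B{\left(S,V \right)} = 9 - \left(3 S + 9 V\right) = 9 - 9 V - 3 S$)
$u{\left(J \right)} = -18$
$G = -1469$
$G - u{\left(B{\left(3,-8 \right)} \right)} = -1469 - -18 = -1469 + 18 = -1451$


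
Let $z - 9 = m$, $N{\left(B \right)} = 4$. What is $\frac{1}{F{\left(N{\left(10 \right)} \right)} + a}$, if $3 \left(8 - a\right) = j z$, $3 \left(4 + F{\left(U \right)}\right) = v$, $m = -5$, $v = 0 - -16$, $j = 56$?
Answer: $- \frac{3}{196} \approx -0.015306$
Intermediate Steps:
$v = 16$ ($v = 0 + 16 = 16$)
$F{\left(U \right)} = \frac{4}{3}$ ($F{\left(U \right)} = -4 + \frac{1}{3} \cdot 16 = -4 + \frac{16}{3} = \frac{4}{3}$)
$z = 4$ ($z = 9 - 5 = 4$)
$a = - \frac{200}{3}$ ($a = 8 - \frac{56 \cdot 4}{3} = 8 - \frac{224}{3} = - \frac{200}{3} \approx -66.667$)
$\frac{1}{F{\left(N{\left(10 \right)} \right)} + a} = \frac{1}{\frac{4}{3} - \frac{200}{3}} = \frac{1}{- \frac{196}{3}} = - \frac{3}{196}$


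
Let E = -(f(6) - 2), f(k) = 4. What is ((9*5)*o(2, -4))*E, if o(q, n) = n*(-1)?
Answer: -360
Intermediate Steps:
o(q, n) = -n
E = -2 (E = -(4 - 2) = -1*2 = -2)
((9*5)*o(2, -4))*E = ((9*5)*(-1*(-4)))*(-2) = (45*4)*(-2) = 180*(-2) = -360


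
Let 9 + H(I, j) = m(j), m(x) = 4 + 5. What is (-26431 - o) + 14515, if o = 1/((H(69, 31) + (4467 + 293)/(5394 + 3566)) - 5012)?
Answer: -1910933140/160367 ≈ -11916.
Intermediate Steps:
m(x) = 9
H(I, j) = 0 (H(I, j) = -9 + 9 = 0)
o = -32/160367 (o = 1/((0 + (4467 + 293)/(5394 + 3566)) - 5012) = 1/((0 + 4760/8960) - 5012) = 1/((0 + 4760*(1/8960)) - 5012) = 1/((0 + 17/32) - 5012) = 1/(17/32 - 5012) = 1/(-160367/32) = -32/160367 ≈ -0.00019954)
(-26431 - o) + 14515 = (-26431 - 1*(-32/160367)) + 14515 = (-26431 + 32/160367) + 14515 = -4238660145/160367 + 14515 = -1910933140/160367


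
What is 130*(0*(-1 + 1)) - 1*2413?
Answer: -2413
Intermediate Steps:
130*(0*(-1 + 1)) - 1*2413 = 130*(0*0) - 2413 = 130*0 - 2413 = 0 - 2413 = -2413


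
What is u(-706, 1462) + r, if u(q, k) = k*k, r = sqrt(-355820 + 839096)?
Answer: 2137444 + 2*sqrt(120819) ≈ 2.1381e+6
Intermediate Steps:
r = 2*sqrt(120819) (r = sqrt(483276) = 2*sqrt(120819) ≈ 695.18)
u(q, k) = k**2
u(-706, 1462) + r = 1462**2 + 2*sqrt(120819) = 2137444 + 2*sqrt(120819)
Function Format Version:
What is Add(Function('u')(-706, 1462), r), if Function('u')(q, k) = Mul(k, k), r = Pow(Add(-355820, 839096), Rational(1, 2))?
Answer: Add(2137444, Mul(2, Pow(120819, Rational(1, 2)))) ≈ 2.1381e+6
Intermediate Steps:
r = Mul(2, Pow(120819, Rational(1, 2))) (r = Pow(483276, Rational(1, 2)) = Mul(2, Pow(120819, Rational(1, 2))) ≈ 695.18)
Function('u')(q, k) = Pow(k, 2)
Add(Function('u')(-706, 1462), r) = Add(Pow(1462, 2), Mul(2, Pow(120819, Rational(1, 2)))) = Add(2137444, Mul(2, Pow(120819, Rational(1, 2))))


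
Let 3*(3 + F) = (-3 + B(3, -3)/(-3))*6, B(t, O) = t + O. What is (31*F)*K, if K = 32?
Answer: -8928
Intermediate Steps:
B(t, O) = O + t
F = -9 (F = -3 + ((-3 + (-3 + 3)/(-3))*6)/3 = -3 + ((-3 + 0*(-1/3))*6)/3 = -3 + ((-3 + 0)*6)/3 = -3 + (-3*6)/3 = -3 + (1/3)*(-18) = -3 - 6 = -9)
(31*F)*K = (31*(-9))*32 = -279*32 = -8928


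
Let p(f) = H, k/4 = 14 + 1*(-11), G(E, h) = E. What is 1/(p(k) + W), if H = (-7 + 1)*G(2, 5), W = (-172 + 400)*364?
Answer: 1/82980 ≈ 1.2051e-5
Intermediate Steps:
W = 82992 (W = 228*364 = 82992)
k = 12 (k = 4*(14 + 1*(-11)) = 4*(14 - 11) = 4*3 = 12)
H = -12 (H = (-7 + 1)*2 = -6*2 = -12)
p(f) = -12
1/(p(k) + W) = 1/(-12 + 82992) = 1/82980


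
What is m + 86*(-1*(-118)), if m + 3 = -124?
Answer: 10021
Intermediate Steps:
m = -127 (m = -3 - 124 = -127)
m + 86*(-1*(-118)) = -127 + 86*(-1*(-118)) = -127 + 86*118 = -127 + 10148 = 10021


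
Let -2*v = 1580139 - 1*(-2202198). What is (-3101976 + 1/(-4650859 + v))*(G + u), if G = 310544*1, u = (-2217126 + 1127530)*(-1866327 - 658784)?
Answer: -22333501241761304492517480/2616811 ≈ -8.5346e+18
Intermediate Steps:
v = -3782337/2 (v = -(1580139 - 1*(-2202198))/2 = -(1580139 + 2202198)/2 = -1/2*3782337 = -3782337/2 ≈ -1.8912e+6)
u = 2751350845156 (u = -1089596*(-2525111) = 2751350845156)
G = 310544
(-3101976 + 1/(-4650859 + v))*(G + u) = (-3101976 + 1/(-4650859 - 3782337/2))*(310544 + 2751350845156) = (-3101976 + 1/(-13084055/2))*2751351155700 = (-3101976 - 2/13084055)*2751351155700 = -40586424592682/13084055*2751351155700 = -22333501241761304492517480/2616811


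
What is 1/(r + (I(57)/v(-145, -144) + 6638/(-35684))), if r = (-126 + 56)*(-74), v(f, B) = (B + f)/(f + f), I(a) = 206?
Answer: 5156338/27774752729 ≈ 0.00018565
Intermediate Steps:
v(f, B) = (B + f)/(2*f) (v(f, B) = (B + f)/((2*f)) = (B + f)*(1/(2*f)) = (B + f)/(2*f))
r = 5180 (r = -70*(-74) = 5180)
1/(r + (I(57)/v(-145, -144) + 6638/(-35684))) = 1/(5180 + (206/(((½)*(-144 - 145)/(-145))) + 6638/(-35684))) = 1/(5180 + (206/(((½)*(-1/145)*(-289))) + 6638*(-1/35684))) = 1/(5180 + (206/(289/290) - 3319/17842)) = 1/(5180 + (206*(290/289) - 3319/17842)) = 1/(5180 + (59740/289 - 3319/17842)) = 1/(5180 + 1064921889/5156338) = 1/(27774752729/5156338) = 5156338/27774752729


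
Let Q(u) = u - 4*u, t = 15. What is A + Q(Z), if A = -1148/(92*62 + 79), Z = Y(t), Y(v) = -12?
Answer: 207040/5783 ≈ 35.802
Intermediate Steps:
Z = -12
Q(u) = -3*u
A = -1148/5783 (A = -1148/(5704 + 79) = -1148/5783 ≈ -0.19851)
A + Q(Z) = -1148/5783 - 3*(-12) = -1148/5783 + 36 = 207040/5783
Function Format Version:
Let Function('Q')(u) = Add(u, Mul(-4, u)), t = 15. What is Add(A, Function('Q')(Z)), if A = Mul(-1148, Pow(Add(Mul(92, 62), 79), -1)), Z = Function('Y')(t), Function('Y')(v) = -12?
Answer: Rational(207040, 5783) ≈ 35.802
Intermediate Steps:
Z = -12
Function('Q')(u) = Mul(-3, u)
A = Rational(-1148, 5783) (A = Mul(-1148, Pow(Add(5704, 79), -1)) = Mul(-1148, Pow(5783, -1)) = Mul(-1148, Rational(1, 5783)) = Rational(-1148, 5783) ≈ -0.19851)
Add(A, Function('Q')(Z)) = Add(Rational(-1148, 5783), Mul(-3, -12)) = Add(Rational(-1148, 5783), 36) = Rational(207040, 5783)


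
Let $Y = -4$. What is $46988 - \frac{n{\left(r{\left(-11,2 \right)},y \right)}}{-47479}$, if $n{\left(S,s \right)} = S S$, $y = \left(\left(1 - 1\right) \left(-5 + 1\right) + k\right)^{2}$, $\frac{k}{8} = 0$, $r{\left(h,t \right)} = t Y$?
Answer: $\frac{2230943316}{47479} \approx 46988.0$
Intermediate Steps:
$r{\left(h,t \right)} = - 4 t$ ($r{\left(h,t \right)} = t \left(-4\right) = - 4 t$)
$k = 0$ ($k = 8 \cdot 0 = 0$)
$y = 0$ ($y = \left(\left(1 - 1\right) \left(-5 + 1\right) + 0\right)^{2} = \left(0 \left(-4\right) + 0\right)^{2} = \left(0 + 0\right)^{2} = 0^{2} = 0$)
$n{\left(S,s \right)} = S^{2}$
$46988 - \frac{n{\left(r{\left(-11,2 \right)},y \right)}}{-47479} = 46988 - \frac{\left(\left(-4\right) 2\right)^{2}}{-47479} = 46988 - \left(-8\right)^{2} \left(- \frac{1}{47479}\right) = 46988 - 64 \left(- \frac{1}{47479}\right) = 46988 - - \frac{64}{47479} = 46988 + \frac{64}{47479} = \frac{2230943316}{47479}$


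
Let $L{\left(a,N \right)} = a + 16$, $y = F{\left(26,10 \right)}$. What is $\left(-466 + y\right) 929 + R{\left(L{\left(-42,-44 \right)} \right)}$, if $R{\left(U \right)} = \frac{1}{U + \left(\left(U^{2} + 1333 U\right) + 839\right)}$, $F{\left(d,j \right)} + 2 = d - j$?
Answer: $- \frac{13927928453}{33169} \approx -4.1991 \cdot 10^{5}$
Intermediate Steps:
$F{\left(d,j \right)} = -2 + d - j$ ($F{\left(d,j \right)} = -2 + \left(d - j\right) = -2 + d - j$)
$y = 14$ ($y = -2 + 26 - 10 = 14$)
$L{\left(a,N \right)} = 16 + a$
$R{\left(U \right)} = \frac{1}{839 + U^{2} + 1334 U}$ ($R{\left(U \right)} = \frac{1}{U + \left(839 + U^{2} + 1333 U\right)} = \frac{1}{839 + U^{2} + 1334 U}$)
$\left(-466 + y\right) 929 + R{\left(L{\left(-42,-44 \right)} \right)} = \left(-466 + 14\right) 929 + \frac{1}{839 + \left(16 - 42\right)^{2} + 1334 \left(16 - 42\right)} = \left(-452\right) 929 + \frac{1}{839 + \left(-26\right)^{2} + 1334 \left(-26\right)} = -419908 + \frac{1}{839 + 676 - 34684} = -419908 + \frac{1}{-33169} = -419908 - \frac{1}{33169} = - \frac{13927928453}{33169}$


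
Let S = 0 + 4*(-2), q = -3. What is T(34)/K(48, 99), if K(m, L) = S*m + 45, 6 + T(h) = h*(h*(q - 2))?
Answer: 5786/339 ≈ 17.068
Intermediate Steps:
S = -8 (S = 0 - 8 = -8)
T(h) = -6 - 5*h² (T(h) = -6 + h*(h*(-3 - 2)) = -6 + h*(h*(-5)) = -6 + h*(-5*h) = -6 - 5*h²)
K(m, L) = 45 - 8*m (K(m, L) = -8*m + 45 = 45 - 8*m)
T(34)/K(48, 99) = (-6 - 5*34²)/(45 - 8*48) = (-6 - 5*1156)/(45 - 384) = (-6 - 5780)/(-339) = -5786*(-1/339) = 5786/339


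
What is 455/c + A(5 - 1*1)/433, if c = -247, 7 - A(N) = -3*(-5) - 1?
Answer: -15288/8227 ≈ -1.8583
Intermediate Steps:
A(N) = -7 (A(N) = 7 - (-3*(-5) - 1) = 7 - (15 - 1) = 7 - 1*14 = 7 - 14 = -7)
455/c + A(5 - 1*1)/433 = 455/(-247) - 7/433 = 455*(-1/247) - 7*1/433 = -35/19 - 7/433 = -15288/8227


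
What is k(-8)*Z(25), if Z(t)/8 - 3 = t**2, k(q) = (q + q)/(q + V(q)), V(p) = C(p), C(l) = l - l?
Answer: 10048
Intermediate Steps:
C(l) = 0
V(p) = 0
k(q) = 2 (k(q) = (q + q)/(q + 0) = (2*q)/q = 2)
Z(t) = 24 + 8*t**2
k(-8)*Z(25) = 2*(24 + 8*25**2) = 2*(24 + 8*625) = 2*(24 + 5000) = 2*5024 = 10048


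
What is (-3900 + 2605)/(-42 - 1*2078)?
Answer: 259/424 ≈ 0.61085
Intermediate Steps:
(-3900 + 2605)/(-42 - 1*2078) = -1295/(-42 - 2078) = -1295/(-2120) = -1295*(-1/2120) = 259/424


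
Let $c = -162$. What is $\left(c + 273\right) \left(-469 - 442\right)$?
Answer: $-101121$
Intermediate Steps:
$\left(c + 273\right) \left(-469 - 442\right) = \left(-162 + 273\right) \left(-469 - 442\right) = 111 \left(-911\right) = -101121$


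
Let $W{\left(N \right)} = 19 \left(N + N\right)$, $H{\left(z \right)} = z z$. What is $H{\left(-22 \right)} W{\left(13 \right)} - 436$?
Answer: $238660$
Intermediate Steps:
$H{\left(z \right)} = z^{2}$
$W{\left(N \right)} = 38 N$ ($W{\left(N \right)} = 19 \cdot 2 N = 38 N$)
$H{\left(-22 \right)} W{\left(13 \right)} - 436 = \left(-22\right)^{2} \cdot 38 \cdot 13 - 436 = 484 \cdot 494 - 436 = 239096 - 436 = 238660$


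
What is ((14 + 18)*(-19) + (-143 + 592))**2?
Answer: 25281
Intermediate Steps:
((14 + 18)*(-19) + (-143 + 592))**2 = (32*(-19) + 449)**2 = (-608 + 449)**2 = (-159)**2 = 25281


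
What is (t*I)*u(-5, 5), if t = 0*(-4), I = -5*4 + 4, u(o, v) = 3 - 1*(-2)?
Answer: 0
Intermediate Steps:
u(o, v) = 5 (u(o, v) = 3 + 2 = 5)
I = -16 (I = -20 + 4 = -16)
t = 0
(t*I)*u(-5, 5) = (0*(-16))*5 = 0*5 = 0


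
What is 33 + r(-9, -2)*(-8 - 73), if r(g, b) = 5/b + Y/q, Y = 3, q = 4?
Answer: 699/4 ≈ 174.75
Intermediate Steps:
r(g, b) = ¾ + 5/b (r(g, b) = 5/b + 3/4 = 5/b + 3*(¼) = 5/b + ¾ = ¾ + 5/b)
33 + r(-9, -2)*(-8 - 73) = 33 + (¾ + 5/(-2))*(-8 - 73) = 33 + (¾ + 5*(-½))*(-81) = 33 + (¾ - 5/2)*(-81) = 33 - 7/4*(-81) = 33 + 567/4 = 699/4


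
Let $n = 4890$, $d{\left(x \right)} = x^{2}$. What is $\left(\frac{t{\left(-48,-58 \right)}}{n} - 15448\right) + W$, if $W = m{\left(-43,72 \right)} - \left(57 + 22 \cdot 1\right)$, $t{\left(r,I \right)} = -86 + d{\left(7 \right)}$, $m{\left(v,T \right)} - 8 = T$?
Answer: $- \frac{75535867}{4890} \approx -15447.0$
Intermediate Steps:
$m{\left(v,T \right)} = 8 + T$
$t{\left(r,I \right)} = -37$ ($t{\left(r,I \right)} = -86 + 7^{2} = -86 + 49 = -37$)
$W = 1$ ($W = \left(8 + 72\right) - \left(57 + 22 \cdot 1\right) = 80 - \left(57 + 22\right) = 80 - 79 = 1$)
$\left(\frac{t{\left(-48,-58 \right)}}{n} - 15448\right) + W = \left(- \frac{37}{4890} - 15448\right) + 1 = - \frac{75540757}{4890} + 1 = - \frac{75535867}{4890}$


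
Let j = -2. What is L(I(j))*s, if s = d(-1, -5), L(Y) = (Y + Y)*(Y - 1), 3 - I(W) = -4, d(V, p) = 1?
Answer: 84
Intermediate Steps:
I(W) = 7 (I(W) = 3 - 1*(-4) = 3 + 4 = 7)
L(Y) = 2*Y*(-1 + Y) (L(Y) = (2*Y)*(-1 + Y) = 2*Y*(-1 + Y))
s = 1
L(I(j))*s = (2*7*(-1 + 7))*1 = (2*7*6)*1 = 84*1 = 84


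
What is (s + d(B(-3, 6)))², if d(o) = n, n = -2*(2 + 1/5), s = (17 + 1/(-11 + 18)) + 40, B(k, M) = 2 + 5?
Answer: 3407716/1225 ≈ 2781.8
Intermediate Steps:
B(k, M) = 7
s = 400/7 (s = (17 + 1/7) + 40 = (17 + ⅐) + 40 = 120/7 + 40 = 400/7 ≈ 57.143)
n = -22/5 (n = -2*(2 + ⅕) = -2*11/5 = -22/5 ≈ -4.4000)
d(o) = -22/5
(s + d(B(-3, 6)))² = (400/7 - 22/5)² = (1846/35)² = 3407716/1225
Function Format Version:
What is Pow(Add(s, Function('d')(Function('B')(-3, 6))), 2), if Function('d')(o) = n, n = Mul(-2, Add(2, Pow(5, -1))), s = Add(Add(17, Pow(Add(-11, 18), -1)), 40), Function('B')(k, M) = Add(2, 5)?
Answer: Rational(3407716, 1225) ≈ 2781.8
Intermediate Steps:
Function('B')(k, M) = 7
s = Rational(400, 7) (s = Add(Add(17, Pow(7, -1)), 40) = Add(Add(17, Rational(1, 7)), 40) = Add(Rational(120, 7), 40) = Rational(400, 7) ≈ 57.143)
n = Rational(-22, 5) (n = Mul(-2, Add(2, Rational(1, 5))) = Mul(-2, Rational(11, 5)) = Rational(-22, 5) ≈ -4.4000)
Function('d')(o) = Rational(-22, 5)
Pow(Add(s, Function('d')(Function('B')(-3, 6))), 2) = Pow(Add(Rational(400, 7), Rational(-22, 5)), 2) = Pow(Rational(1846, 35), 2) = Rational(3407716, 1225)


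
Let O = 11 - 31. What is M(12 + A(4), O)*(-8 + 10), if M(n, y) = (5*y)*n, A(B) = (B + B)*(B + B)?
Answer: -15200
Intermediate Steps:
O = -20
A(B) = 4*B**2 (A(B) = (2*B)*(2*B) = 4*B**2)
M(n, y) = 5*n*y
M(12 + A(4), O)*(-8 + 10) = (5*(12 + 4*4**2)*(-20))*(-8 + 10) = (5*(12 + 4*16)*(-20))*2 = (5*(12 + 64)*(-20))*2 = (5*76*(-20))*2 = -7600*2 = -15200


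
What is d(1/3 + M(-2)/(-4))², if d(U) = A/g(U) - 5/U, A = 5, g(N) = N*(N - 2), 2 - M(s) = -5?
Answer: 10112400/485809 ≈ 20.816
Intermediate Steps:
M(s) = 7 (M(s) = 2 - 1*(-5) = 2 + 5 = 7)
g(N) = N*(-2 + N)
d(U) = -5/U + 5/(U*(-2 + U)) (d(U) = 5/((U*(-2 + U))) - 5/U = 5*(1/(U*(-2 + U))) - 5/U = 5/(U*(-2 + U)) - 5/U = -5/U + 5/(U*(-2 + U)))
d(1/3 + M(-2)/(-4))² = (5*(3 - (1/3 + 7/(-4)))/((1/3 + 7/(-4))*(-2 + (1/3 + 7/(-4)))))² = (5*(3 - (1*(⅓) + 7*(-¼)))/((1*(⅓) + 7*(-¼))*(-2 + (1*(⅓) + 7*(-¼)))))² = (5*(3 - (⅓ - 7/4))/((⅓ - 7/4)*(-2 + (⅓ - 7/4))))² = (5*(3 - 1*(-17/12))/((-17/12)*(-2 - 17/12)))² = (5*(-12/17)*(3 + 17/12)/(-41/12))² = (5*(-12/17)*(-12/41)*(53/12))² = (3180/697)² = 10112400/485809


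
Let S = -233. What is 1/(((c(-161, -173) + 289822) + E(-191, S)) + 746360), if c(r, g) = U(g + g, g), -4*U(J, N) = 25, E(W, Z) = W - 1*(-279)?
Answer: 4/4145055 ≈ 9.6500e-7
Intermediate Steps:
E(W, Z) = 279 + W (E(W, Z) = W + 279 = 279 + W)
U(J, N) = -25/4 (U(J, N) = -¼*25 = -25/4)
c(r, g) = -25/4
1/(((c(-161, -173) + 289822) + E(-191, S)) + 746360) = 1/(((-25/4 + 289822) + (279 - 191)) + 746360) = 1/((1159263/4 + 88) + 746360) = 1/(1159615/4 + 746360) = 1/(4145055/4) = 4/4145055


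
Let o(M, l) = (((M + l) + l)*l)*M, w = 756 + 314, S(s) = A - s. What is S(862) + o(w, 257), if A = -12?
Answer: 435583286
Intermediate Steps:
S(s) = -12 - s
w = 1070
o(M, l) = M*l*(M + 2*l) (o(M, l) = ((M + 2*l)*l)*M = (l*(M + 2*l))*M = M*l*(M + 2*l))
S(862) + o(w, 257) = (-12 - 1*862) + 1070*257*(1070 + 2*257) = (-12 - 862) + 1070*257*(1070 + 514) = -874 + 1070*257*1584 = -874 + 435584160 = 435583286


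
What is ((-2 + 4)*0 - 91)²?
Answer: 8281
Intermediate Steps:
((-2 + 4)*0 - 91)² = (2*0 - 91)² = (0 - 91)² = (-91)² = 8281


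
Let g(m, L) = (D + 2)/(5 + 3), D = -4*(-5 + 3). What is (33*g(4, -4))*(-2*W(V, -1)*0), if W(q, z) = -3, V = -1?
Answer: 0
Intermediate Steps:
D = 8 (D = -4*(-2) = 8)
g(m, L) = 5/4 (g(m, L) = (8 + 2)/(5 + 3) = 10/8 = 10*(⅛) = 5/4)
(33*g(4, -4))*(-2*W(V, -1)*0) = (33*(5/4))*(-2*(-3)*0) = 165*(6*0)/4 = (165/4)*0 = 0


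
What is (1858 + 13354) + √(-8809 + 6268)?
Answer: 15212 + 11*I*√21 ≈ 15212.0 + 50.408*I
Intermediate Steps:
(1858 + 13354) + √(-8809 + 6268) = 15212 + √(-2541) = 15212 + 11*I*√21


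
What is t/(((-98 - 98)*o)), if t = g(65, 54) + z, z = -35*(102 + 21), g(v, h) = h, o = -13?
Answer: -327/196 ≈ -1.6684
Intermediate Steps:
z = -4305 (z = -35*123 = -4305)
t = -4251 (t = 54 - 4305 = -4251)
t/(((-98 - 98)*o)) = -4251*(-1/(13*(-98 - 98))) = -4251/((-196*(-13))) = -4251/2548 = -4251*1/2548 = -327/196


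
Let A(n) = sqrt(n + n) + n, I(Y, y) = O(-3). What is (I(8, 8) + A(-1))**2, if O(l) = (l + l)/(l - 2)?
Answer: -49/25 + 2*I*sqrt(2)/5 ≈ -1.96 + 0.56569*I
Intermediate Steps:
O(l) = 2*l/(-2 + l) (O(l) = (2*l)/(-2 + l) = 2*l/(-2 + l))
I(Y, y) = 6/5 (I(Y, y) = 2*(-3)/(-2 - 3) = 2*(-3)/(-5) = 2*(-3)*(-1/5) = 6/5)
A(n) = n + sqrt(2)*sqrt(n) (A(n) = sqrt(2*n) + n = sqrt(2)*sqrt(n) + n = n + sqrt(2)*sqrt(n))
(I(8, 8) + A(-1))**2 = (6/5 + (-1 + sqrt(2)*sqrt(-1)))**2 = (6/5 + (-1 + sqrt(2)*I))**2 = (6/5 + (-1 + I*sqrt(2)))**2 = (1/5 + I*sqrt(2))**2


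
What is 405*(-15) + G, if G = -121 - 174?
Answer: -6370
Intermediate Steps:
G = -295
405*(-15) + G = 405*(-15) - 295 = -6075 - 295 = -6370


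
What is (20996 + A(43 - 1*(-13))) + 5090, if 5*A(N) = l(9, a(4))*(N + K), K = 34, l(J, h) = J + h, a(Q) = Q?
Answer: 26320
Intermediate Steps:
A(N) = 442/5 + 13*N/5 (A(N) = ((9 + 4)*(N + 34))/5 = (13*(34 + N))/5 = (442 + 13*N)/5 = 442/5 + 13*N/5)
(20996 + A(43 - 1*(-13))) + 5090 = (20996 + (442/5 + 13*(43 - 1*(-13))/5)) + 5090 = (20996 + (442/5 + 13*(43 + 13)/5)) + 5090 = (20996 + (442/5 + (13/5)*56)) + 5090 = (20996 + (442/5 + 728/5)) + 5090 = (20996 + 234) + 5090 = 21230 + 5090 = 26320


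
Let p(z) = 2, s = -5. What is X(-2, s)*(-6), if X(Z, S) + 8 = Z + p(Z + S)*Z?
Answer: 84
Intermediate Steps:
X(Z, S) = -8 + 3*Z (X(Z, S) = -8 + (Z + 2*Z) = -8 + 3*Z)
X(-2, s)*(-6) = (-8 + 3*(-2))*(-6) = (-8 - 6)*(-6) = -14*(-6) = 84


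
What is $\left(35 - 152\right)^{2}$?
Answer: $13689$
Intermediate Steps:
$\left(35 - 152\right)^{2} = \left(-117\right)^{2} = 13689$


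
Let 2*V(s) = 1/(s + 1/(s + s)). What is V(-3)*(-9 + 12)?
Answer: -9/19 ≈ -0.47368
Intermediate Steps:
V(s) = 1/(2*(s + 1/(2*s))) (V(s) = 1/(2*(s + 1/(s + s))) = 1/(2*(s + 1/(2*s))))
V(-3)*(-9 + 12) = (-3/(1 + 2*(-3)²))*(-9 + 12) = -3/(1 + 2*9)*3 = -3/(1 + 18)*3 = -3/19*3 = -9/19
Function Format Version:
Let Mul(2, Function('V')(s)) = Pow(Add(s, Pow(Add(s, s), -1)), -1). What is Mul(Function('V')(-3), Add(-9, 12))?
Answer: Rational(-9, 19) ≈ -0.47368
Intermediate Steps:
Function('V')(s) = Mul(Rational(1, 2), Pow(Add(s, Mul(Rational(1, 2), Pow(s, -1))), -1)) (Function('V')(s) = Mul(Rational(1, 2), Pow(Add(s, Pow(Add(s, s), -1)), -1)) = Mul(Rational(1, 2), Pow(Add(s, Pow(Mul(2, s), -1)), -1)) = Mul(Rational(1, 2), Pow(Add(s, Mul(Rational(1, 2), Pow(s, -1))), -1)))
Mul(Function('V')(-3), Add(-9, 12)) = Mul(Mul(-3, Pow(Add(1, Mul(2, Pow(-3, 2))), -1)), Add(-9, 12)) = Mul(Mul(-3, Pow(Add(1, Mul(2, 9)), -1)), 3) = Mul(Mul(-3, Pow(Add(1, 18), -1)), 3) = Mul(Mul(-3, Pow(19, -1)), 3) = Mul(Mul(-3, Rational(1, 19)), 3) = Mul(Rational(-3, 19), 3) = Rational(-9, 19)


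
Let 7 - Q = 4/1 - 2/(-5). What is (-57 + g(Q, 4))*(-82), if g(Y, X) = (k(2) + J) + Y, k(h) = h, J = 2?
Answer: 20664/5 ≈ 4132.8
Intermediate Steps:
Q = 13/5 (Q = 7 - (4/1 - 2/(-5)) = 7 - (4*1 - 2*(-1/5)) = 7 - (4 + 2/5) = 7 - 1*22/5 = 7 - 22/5 = 13/5 ≈ 2.6000)
g(Y, X) = 4 + Y (g(Y, X) = (2 + 2) + Y = 4 + Y)
(-57 + g(Q, 4))*(-82) = (-57 + (4 + 13/5))*(-82) = (-57 + 33/5)*(-82) = -252/5*(-82) = 20664/5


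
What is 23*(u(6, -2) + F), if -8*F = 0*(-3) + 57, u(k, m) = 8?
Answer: 161/8 ≈ 20.125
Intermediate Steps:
F = -57/8 (F = -(0*(-3) + 57)/8 = -(0 + 57)/8 = -⅛*57 = -57/8 ≈ -7.1250)
23*(u(6, -2) + F) = 23*(8 - 57/8) = 23*(7/8) = 161/8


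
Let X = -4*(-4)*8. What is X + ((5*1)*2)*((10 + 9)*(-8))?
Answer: -1392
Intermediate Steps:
X = 128 (X = 16*8 = 128)
X + ((5*1)*2)*((10 + 9)*(-8)) = 128 + ((5*1)*2)*((10 + 9)*(-8)) = 128 + (5*2)*(19*(-8)) = 128 + 10*(-152) = 128 - 1520 = -1392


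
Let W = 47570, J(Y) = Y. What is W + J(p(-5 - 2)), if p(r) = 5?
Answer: 47575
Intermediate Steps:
W + J(p(-5 - 2)) = 47570 + 5 = 47575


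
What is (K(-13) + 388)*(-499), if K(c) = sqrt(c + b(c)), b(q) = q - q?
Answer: -193612 - 499*I*sqrt(13) ≈ -1.9361e+5 - 1799.2*I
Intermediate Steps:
b(q) = 0
K(c) = sqrt(c) (K(c) = sqrt(c + 0) = sqrt(c))
(K(-13) + 388)*(-499) = (sqrt(-13) + 388)*(-499) = (I*sqrt(13) + 388)*(-499) = (388 + I*sqrt(13))*(-499) = -193612 - 499*I*sqrt(13)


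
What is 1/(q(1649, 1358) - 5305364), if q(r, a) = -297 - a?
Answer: -1/5307019 ≈ -1.8843e-7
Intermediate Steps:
1/(q(1649, 1358) - 5305364) = 1/((-297 - 1*1358) - 5305364) = 1/((-297 - 1358) - 5305364) = 1/(-1655 - 5305364) = 1/(-5307019) = -1/5307019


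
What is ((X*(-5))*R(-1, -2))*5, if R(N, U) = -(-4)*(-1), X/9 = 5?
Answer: 4500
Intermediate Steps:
X = 45 (X = 9*5 = 45)
R(N, U) = -4 (R(N, U) = -1*4 = -4)
((X*(-5))*R(-1, -2))*5 = ((45*(-5))*(-4))*5 = -225*(-4)*5 = 900*5 = 4500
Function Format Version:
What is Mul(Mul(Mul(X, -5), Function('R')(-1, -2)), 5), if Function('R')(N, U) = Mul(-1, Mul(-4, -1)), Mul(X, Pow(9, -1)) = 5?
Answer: 4500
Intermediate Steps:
X = 45 (X = Mul(9, 5) = 45)
Function('R')(N, U) = -4 (Function('R')(N, U) = Mul(-1, 4) = -4)
Mul(Mul(Mul(X, -5), Function('R')(-1, -2)), 5) = Mul(Mul(Mul(45, -5), -4), 5) = Mul(Mul(-225, -4), 5) = Mul(900, 5) = 4500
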